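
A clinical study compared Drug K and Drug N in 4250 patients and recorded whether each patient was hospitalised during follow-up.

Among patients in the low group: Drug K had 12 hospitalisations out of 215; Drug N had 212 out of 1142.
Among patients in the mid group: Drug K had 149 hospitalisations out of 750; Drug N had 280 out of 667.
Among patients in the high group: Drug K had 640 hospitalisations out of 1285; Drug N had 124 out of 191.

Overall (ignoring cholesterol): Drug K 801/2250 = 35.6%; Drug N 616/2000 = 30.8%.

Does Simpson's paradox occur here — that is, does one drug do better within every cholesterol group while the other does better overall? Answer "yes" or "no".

yes

Within each cholesterol level (low 5.6% vs 18.6%; mid 19.9% vs 42.0%; high 49.8% vs 64.9%), Drug K has the lower rate every time. Pooled: 35.6% vs 30.8% — Drug N has the lower rate overall. The two comparisons disagree.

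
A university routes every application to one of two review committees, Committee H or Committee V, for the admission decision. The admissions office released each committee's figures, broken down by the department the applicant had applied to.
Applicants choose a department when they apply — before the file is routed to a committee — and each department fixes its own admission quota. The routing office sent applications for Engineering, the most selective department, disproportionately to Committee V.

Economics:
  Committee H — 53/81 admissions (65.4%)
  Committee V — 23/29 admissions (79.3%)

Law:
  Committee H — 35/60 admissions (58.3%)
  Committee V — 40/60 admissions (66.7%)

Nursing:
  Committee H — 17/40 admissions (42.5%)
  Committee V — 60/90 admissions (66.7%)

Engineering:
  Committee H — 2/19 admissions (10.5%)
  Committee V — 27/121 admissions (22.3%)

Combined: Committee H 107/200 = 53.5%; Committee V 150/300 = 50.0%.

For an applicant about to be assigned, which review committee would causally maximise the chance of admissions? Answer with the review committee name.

Within every department level Committee V has the higher rate, yet pooled Committee H does — Simpson's reversal.
Department differs across review committees for reasons unrelated to any effect of the review committee itself, and it separately predicts the outcome — a classic confounder. We must compare within department levels.
Within each level — Economics: 65.4% vs 79.3%; Law: 58.3% vs 66.7%; Nursing: 42.5% vs 66.7%; Engineering: 10.5% vs 22.3% — Committee V is higher every time.

Committee V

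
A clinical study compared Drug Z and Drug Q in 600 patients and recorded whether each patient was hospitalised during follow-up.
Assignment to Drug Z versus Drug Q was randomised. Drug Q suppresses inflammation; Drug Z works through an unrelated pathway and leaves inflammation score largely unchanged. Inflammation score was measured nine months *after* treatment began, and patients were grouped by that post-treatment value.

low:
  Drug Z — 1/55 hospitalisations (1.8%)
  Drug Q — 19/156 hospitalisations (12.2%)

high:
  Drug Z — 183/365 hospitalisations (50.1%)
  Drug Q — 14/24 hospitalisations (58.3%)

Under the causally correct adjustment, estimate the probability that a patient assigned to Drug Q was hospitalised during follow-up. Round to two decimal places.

0.18

Inflammation score is recorded after the drug and is itself shifted by it — it sits on the causal path from drug to outcome. Conditioning on a mediator would strip out part of the effect we want; the pooled comparison gives the total causal effect.
So P(outcome | do(Drug Q)) is just the pooled rate for Drug Q: 33/180 = 0.183.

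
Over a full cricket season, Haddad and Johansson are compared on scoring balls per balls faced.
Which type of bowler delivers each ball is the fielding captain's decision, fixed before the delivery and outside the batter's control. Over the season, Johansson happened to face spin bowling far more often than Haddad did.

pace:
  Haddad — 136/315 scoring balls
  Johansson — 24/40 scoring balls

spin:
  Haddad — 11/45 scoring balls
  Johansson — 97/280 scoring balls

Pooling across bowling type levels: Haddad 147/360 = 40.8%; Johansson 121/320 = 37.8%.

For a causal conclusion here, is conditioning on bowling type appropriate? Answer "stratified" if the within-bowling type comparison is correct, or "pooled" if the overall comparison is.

stratified

The bowling type-specific comparison favours Johansson throughout, but the pooled figures favour Haddad. The question is whether to condition on bowling type.
Bowling type is set before the player has any effect — it is not caused by the player — and it independently drives the outcome. That makes it a confounder, so the causal comparison is within bowling type levels.
Within each level — pace: 43.2% vs 60.0%; spin: 24.4% vs 34.6% — Johansson is higher every time.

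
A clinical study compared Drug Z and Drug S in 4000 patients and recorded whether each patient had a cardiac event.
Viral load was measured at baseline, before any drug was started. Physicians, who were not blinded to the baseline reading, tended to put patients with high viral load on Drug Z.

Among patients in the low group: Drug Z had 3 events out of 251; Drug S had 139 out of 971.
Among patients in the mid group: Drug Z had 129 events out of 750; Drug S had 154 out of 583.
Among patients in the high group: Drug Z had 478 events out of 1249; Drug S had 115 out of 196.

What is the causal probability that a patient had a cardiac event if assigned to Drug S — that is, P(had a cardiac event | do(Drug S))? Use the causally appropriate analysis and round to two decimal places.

0.34

The imbalance in viral load arose from how patients were allocated, not from anything the drug did; and viral load independently affects the outcome. The pooled gap is confounded — condition on viral load.
Standardising Drug S to the population viral load mix: 0.305·139/971 + 0.333·154/583 + 0.361·115/196 = 0.344.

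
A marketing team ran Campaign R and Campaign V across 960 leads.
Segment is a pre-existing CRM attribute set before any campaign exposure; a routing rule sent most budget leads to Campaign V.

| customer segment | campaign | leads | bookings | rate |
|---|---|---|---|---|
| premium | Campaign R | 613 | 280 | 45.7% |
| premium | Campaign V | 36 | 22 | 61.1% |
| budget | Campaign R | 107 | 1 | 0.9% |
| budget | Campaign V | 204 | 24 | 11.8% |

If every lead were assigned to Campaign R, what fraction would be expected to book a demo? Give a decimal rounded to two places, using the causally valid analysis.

0.31

Campaign V is higher inside every customer segment stratum but Campaign R is higher in aggregate. Whether to stratify depends on how customer segment relates to the campaign.
The imbalance in customer segment arose from how leads were allocated, not from anything the campaign did; and customer segment independently affects the outcome. The pooled gap is confounded — condition on customer segment.
Standardising Campaign R to the population customer segment mix: 0.676·280/613 + 0.324·1/107 = 0.312.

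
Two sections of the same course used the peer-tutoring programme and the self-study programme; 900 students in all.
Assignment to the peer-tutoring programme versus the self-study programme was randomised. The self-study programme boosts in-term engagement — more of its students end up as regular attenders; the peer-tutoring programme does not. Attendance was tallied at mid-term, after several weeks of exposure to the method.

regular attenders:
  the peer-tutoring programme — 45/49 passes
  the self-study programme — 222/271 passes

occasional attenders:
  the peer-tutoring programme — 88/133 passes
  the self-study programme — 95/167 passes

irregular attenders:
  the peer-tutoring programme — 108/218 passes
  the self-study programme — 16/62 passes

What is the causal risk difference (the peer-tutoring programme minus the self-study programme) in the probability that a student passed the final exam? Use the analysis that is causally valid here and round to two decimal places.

-0.06

Because the teaching method influences mid-term attendance, mid-term attendance is a post-treatment mediator, not a confounder. Stratifying on it would bias the estimate; the causal effect is the crude pooled difference.
The causal difference is the pooled difference: 0.603 − 0.666 = -0.064.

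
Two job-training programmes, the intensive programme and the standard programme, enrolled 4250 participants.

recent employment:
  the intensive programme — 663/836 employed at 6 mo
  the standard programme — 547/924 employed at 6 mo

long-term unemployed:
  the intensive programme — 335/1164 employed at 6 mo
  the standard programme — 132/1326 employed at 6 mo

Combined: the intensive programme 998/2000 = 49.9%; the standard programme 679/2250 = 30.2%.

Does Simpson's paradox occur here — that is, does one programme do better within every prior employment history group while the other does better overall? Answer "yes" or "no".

Within each prior employment history level (recent employment 79.3% vs 59.2%; long-term unemployed 28.8% vs 10.0%), the intensive programme has the higher rate every time. Pooled: 49.9% vs 30.2% — the intensive programme has the higher rate overall. They agree.

no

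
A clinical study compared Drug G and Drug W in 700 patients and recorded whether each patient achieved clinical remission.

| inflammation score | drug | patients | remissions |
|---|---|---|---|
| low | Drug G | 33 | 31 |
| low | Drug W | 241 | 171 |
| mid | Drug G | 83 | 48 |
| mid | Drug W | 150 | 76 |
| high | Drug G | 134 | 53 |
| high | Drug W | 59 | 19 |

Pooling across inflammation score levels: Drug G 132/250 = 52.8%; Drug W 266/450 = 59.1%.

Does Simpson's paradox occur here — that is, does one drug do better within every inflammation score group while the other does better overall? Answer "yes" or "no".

yes

Within each inflammation score level (low 93.9% vs 71.0%; mid 57.8% vs 50.7%; high 39.6% vs 32.2%), Drug G has the higher rate every time. Pooled: 52.8% vs 59.1% — Drug W has the higher rate overall. The two comparisons disagree.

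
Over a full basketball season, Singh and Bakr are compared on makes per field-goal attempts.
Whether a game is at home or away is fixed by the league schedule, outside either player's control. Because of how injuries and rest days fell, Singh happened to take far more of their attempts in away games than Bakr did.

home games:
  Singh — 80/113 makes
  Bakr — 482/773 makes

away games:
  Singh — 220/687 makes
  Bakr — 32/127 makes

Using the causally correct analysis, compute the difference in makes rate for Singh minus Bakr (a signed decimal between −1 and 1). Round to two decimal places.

+0.08

Nothing the player does changes game venue; the imbalance is an allocation artefact. With game venue also predicting the outcome, the pooled figure is confounded, and the within-stratum comparison is the causal one.
Adjusting over the population distribution of game venue: 0.521·(0.708−0.624) + 0.479·(0.320−0.252) = +0.077.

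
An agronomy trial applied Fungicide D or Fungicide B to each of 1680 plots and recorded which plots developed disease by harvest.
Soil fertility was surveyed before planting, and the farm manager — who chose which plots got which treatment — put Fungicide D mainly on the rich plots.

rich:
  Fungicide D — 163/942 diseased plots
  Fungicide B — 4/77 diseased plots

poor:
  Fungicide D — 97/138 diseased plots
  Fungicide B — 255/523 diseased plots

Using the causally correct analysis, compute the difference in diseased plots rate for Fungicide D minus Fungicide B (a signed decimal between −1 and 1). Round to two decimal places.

+0.16

Fungicide B is lower inside every soil fertility stratum but Fungicide D is lower in aggregate. Whether to stratify depends on how soil fertility relates to the fungicide.
Here soil fertility is a common cause — it drives both which fungicide a case falls under and the outcome. The crude comparison mixes populations; the stratum-specific rates are the causally relevant ones.
Adjusting over the population distribution of soil fertility: 0.607·(0.173−0.052) + 0.393·(0.703−0.488) = +0.158.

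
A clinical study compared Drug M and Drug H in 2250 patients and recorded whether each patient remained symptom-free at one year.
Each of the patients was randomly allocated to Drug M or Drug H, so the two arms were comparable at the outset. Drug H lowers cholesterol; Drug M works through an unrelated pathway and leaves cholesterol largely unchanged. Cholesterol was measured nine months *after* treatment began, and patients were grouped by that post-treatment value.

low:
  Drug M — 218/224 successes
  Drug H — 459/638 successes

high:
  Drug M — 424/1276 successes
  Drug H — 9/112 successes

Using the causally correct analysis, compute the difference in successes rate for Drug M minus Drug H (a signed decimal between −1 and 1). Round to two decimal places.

Cholesterol lies on the pathway drug → cholesterol → outcome, so adjusting for it blocks the indirect effect. For the total causal effect of drug, use the unadjusted pooled rates.
The causal difference is the pooled difference: 0.428 − 0.624 = -0.196.

-0.20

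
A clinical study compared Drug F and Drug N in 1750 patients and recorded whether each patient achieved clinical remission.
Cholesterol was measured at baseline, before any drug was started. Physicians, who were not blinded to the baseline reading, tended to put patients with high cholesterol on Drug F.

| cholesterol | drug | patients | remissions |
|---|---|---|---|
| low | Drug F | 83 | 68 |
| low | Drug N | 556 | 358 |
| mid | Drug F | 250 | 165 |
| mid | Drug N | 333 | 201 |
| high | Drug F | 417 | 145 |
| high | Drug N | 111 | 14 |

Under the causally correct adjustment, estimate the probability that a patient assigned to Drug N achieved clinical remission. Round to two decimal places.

0.47

The imbalance in cholesterol arose from how patients were allocated, not from anything the drug did; and cholesterol independently affects the outcome. The pooled gap is confounded — condition on cholesterol.
Standardising Drug N to the population cholesterol mix: 0.365·358/556 + 0.333·201/333 + 0.302·14/111 = 0.474.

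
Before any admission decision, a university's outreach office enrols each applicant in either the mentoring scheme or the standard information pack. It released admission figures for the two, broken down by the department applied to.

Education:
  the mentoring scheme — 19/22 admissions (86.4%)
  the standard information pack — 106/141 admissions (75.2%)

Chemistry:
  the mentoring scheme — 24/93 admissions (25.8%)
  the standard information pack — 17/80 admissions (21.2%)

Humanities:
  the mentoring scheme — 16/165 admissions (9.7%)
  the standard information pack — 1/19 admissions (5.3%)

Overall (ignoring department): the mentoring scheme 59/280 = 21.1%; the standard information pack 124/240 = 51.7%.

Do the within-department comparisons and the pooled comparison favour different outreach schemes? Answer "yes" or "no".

yes

Within each department level (Education 86.4% vs 75.2%; Chemistry 25.8% vs 21.2%; Humanities 9.7% vs 5.3%), the mentoring scheme has the higher rate every time. Pooled: 21.1% vs 51.7% — the standard information pack has the higher rate overall. The two comparisons disagree.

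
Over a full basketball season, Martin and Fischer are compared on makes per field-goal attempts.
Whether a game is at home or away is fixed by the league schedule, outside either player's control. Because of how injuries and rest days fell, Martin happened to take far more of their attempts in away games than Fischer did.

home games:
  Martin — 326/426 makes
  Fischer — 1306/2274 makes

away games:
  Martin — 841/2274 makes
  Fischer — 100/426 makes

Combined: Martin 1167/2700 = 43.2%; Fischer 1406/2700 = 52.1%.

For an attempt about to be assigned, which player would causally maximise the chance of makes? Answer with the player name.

The game venue-specific comparison favours Martin throughout, but the pooled figures favour Fischer. The question is whether to condition on game venue.
The imbalance in game venue arose from how field-goal attempts were allocated, not from anything the player did; and game venue independently affects the outcome. The pooled gap is confounded — condition on game venue.
Within each level — home games: 76.5% vs 57.4%; away games: 37.0% vs 23.5% — Martin is higher every time.

Martin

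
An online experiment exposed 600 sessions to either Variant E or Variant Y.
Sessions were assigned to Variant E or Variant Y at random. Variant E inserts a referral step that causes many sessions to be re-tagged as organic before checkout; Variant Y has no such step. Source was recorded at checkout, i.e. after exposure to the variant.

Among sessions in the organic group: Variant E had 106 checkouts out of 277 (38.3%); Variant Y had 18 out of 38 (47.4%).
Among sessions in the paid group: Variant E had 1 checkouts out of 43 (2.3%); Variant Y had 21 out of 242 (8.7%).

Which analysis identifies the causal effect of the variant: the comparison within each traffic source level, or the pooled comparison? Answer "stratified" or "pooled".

Stratifying would compare variants among sessions the variants themselves sorted into traffic source groups — a form of selection on an intermediate. The unconditioned pooled rates give the total causal effect.
Pooled: Variant E 33.4% vs Variant Y 13.9%; Variant E is higher overall.

pooled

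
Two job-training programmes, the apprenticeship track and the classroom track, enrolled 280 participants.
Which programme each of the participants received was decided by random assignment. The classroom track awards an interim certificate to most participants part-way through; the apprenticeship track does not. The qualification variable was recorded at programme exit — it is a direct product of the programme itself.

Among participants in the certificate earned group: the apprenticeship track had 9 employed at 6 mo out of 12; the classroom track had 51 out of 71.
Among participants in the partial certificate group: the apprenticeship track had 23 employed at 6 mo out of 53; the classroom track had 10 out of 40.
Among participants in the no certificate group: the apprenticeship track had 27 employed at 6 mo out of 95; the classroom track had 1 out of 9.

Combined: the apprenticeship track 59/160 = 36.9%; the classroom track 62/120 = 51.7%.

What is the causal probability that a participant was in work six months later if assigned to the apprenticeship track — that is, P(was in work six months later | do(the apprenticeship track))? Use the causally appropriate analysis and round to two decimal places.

Because the programme influences qualification attained during the programme, qualification attained during the programme is a post-treatment mediator, not a confounder. Stratifying on it would bias the estimate; the causal effect is the crude pooled difference.
So P(outcome | do(the apprenticeship track)) is just the pooled rate for the apprenticeship track: 59/160 = 0.369.

0.37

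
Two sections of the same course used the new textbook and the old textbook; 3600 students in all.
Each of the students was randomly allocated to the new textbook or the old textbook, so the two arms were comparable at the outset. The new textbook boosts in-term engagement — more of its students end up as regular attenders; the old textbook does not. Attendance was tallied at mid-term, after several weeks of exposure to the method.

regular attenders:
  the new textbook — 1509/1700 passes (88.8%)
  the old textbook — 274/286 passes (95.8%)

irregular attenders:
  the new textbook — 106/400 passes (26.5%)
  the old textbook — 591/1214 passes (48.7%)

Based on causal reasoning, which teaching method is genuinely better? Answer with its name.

The stratified and pooled comparisons disagree (the old textbook wins within each mid-term attendance; the new textbook wins overall), so the answer turns on the causal role of mid-term attendance.
Mid-term attendance is downstream of the teaching method. One should not condition on a consequence of treatment, so the overall rates are the right comparison.
Pooled: the new textbook 76.9% vs the old textbook 57.7%; the new textbook is higher overall.

the new textbook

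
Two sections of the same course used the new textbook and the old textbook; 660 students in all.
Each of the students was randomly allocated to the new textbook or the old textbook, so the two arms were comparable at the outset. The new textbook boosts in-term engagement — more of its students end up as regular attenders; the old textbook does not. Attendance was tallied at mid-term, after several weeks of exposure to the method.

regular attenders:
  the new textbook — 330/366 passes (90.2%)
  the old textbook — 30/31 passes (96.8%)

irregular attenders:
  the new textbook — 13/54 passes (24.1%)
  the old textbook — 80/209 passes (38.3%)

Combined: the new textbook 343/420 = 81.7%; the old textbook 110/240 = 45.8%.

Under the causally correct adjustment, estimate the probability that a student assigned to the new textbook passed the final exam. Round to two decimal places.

Within every mid-term attendance level the old textbook has the higher rate, yet pooled the new textbook does — Simpson's reversal.
Mid-term attendance is recorded after the teaching method and is itself shifted by it — it sits on the causal path from teaching method to outcome. Conditioning on a mediator would strip out part of the effect we want; the pooled comparison gives the total causal effect.
So P(outcome | do(the new textbook)) is just the pooled rate for the new textbook: 343/420 = 0.817.

0.82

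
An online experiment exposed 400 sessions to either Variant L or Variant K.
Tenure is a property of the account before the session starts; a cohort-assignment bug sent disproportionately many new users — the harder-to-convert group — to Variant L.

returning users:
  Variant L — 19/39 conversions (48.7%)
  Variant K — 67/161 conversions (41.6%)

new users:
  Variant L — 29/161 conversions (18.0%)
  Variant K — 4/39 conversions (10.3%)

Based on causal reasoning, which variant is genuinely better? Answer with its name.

The user tenure-specific comparison favours Variant L throughout, but the pooled figures favour Variant K. The question is whether to condition on user tenure.
User tenure differs across variants for reasons unrelated to any effect of the variant itself, and it separately predicts the outcome — a classic confounder. We must compare within user tenure levels.
Within each level — returning users: 48.7% vs 41.6%; new users: 18.0% vs 10.3% — Variant L is higher every time.

Variant L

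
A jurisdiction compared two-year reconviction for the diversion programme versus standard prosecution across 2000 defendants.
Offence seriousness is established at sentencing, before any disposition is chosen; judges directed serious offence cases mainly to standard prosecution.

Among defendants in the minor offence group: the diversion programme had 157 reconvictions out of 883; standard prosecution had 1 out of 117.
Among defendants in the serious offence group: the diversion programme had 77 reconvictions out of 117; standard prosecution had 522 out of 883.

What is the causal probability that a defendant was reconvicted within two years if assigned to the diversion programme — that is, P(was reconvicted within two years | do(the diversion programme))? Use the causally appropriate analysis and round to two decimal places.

0.42

The stratified and pooled comparisons disagree (standard prosecution wins within each offence seriousness; the diversion programme wins overall), so the answer turns on the causal role of offence seriousness.
The imbalance in offence seriousness arose from how defendants were allocated, not from anything the disposition did; and offence seriousness independently affects the outcome. The pooled gap is confounded — condition on offence seriousness.
Standardising the diversion programme to the population offence seriousness mix: 0.500·157/883 + 0.500·77/117 = 0.418.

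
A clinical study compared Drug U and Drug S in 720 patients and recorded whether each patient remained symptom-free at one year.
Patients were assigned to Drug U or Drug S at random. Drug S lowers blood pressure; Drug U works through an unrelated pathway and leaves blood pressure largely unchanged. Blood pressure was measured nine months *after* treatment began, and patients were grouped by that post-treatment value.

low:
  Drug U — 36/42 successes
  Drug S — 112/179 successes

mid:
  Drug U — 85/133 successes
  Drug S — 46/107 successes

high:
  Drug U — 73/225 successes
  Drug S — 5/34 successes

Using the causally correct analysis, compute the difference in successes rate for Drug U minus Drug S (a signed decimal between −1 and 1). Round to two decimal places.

-0.02

The distribution of blood pressure is itself part of what the drug does — it is an intermediate outcome. Holding it fixed would remove that part of the effect; the total effect is the pooled difference.
The causal difference is the pooled difference: 0.485 − 0.509 = -0.024.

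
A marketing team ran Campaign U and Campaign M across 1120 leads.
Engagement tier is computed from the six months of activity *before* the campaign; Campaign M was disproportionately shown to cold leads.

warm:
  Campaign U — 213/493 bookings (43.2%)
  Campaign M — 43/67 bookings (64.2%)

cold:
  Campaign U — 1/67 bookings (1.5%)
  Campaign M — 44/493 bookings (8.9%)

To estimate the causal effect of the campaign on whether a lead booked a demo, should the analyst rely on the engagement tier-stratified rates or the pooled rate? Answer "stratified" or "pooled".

stratified

Engagement tier differs across campaigns for reasons unrelated to any effect of the campaign itself, and it separately predicts the outcome — a classic confounder. We must compare within engagement tier levels.
Within each level — warm: 43.2% vs 64.2%; cold: 1.5% vs 8.9% — Campaign M is higher every time.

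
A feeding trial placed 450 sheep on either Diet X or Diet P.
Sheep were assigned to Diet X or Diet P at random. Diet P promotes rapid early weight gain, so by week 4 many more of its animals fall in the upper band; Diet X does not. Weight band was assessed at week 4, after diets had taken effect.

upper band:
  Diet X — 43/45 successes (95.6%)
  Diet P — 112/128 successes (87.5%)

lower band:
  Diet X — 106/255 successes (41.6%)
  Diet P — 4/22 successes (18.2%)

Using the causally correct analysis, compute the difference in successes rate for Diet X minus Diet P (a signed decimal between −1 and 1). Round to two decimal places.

-0.28

Because the diet influences week-4 weight band, week-4 weight band is a post-treatment mediator, not a confounder. Stratifying on it would bias the estimate; the causal effect is the crude pooled difference.
The causal difference is the pooled difference: 0.497 − 0.773 = -0.277.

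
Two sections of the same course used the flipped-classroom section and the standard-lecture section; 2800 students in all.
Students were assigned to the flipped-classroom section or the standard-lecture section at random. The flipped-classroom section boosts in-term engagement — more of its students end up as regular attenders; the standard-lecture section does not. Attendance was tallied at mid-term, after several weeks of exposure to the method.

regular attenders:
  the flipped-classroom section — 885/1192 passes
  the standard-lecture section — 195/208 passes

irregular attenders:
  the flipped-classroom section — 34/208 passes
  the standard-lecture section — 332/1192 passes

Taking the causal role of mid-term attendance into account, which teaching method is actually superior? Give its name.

the flipped-classroom section

The mid-term attendance-specific comparison favours the standard-lecture section throughout, but the pooled figures favour the flipped-classroom section. The question is whether to condition on mid-term attendance.
Mid-term attendance is recorded after the teaching method and is itself shifted by it — it sits on the causal path from teaching method to outcome. Conditioning on a mediator would strip out part of the effect we want; the pooled comparison gives the total causal effect.
Pooled: the flipped-classroom section 65.6% vs the standard-lecture section 37.6%; the flipped-classroom section is higher overall.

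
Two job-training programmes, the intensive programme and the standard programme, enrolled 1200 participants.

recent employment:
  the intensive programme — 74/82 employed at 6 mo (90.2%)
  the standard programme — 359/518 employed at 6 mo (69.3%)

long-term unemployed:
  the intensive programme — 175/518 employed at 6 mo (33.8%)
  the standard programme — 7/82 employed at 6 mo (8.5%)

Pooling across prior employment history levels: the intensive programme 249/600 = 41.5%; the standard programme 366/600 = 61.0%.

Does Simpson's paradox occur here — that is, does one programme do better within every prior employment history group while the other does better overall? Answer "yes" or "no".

Within each prior employment history level (recent employment 90.2% vs 69.3%; long-term unemployed 33.8% vs 8.5%), the intensive programme has the higher rate every time. Pooled: 41.5% vs 61.0% — the standard programme has the higher rate overall. The two comparisons disagree.

yes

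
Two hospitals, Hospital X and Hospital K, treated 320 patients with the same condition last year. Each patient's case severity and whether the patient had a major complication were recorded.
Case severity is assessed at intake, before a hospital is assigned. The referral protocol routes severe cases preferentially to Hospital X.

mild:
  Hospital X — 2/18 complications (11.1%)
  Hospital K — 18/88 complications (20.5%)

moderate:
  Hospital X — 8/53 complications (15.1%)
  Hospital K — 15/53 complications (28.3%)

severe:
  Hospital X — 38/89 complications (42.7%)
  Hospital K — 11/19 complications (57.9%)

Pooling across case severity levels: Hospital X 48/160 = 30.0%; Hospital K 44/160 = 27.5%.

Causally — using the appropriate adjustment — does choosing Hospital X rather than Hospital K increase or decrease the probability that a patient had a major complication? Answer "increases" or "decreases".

decreases

The case severity-specific comparison favours Hospital X throughout, but the pooled figures favour Hospital K. The question is whether to condition on case severity.
Case severity differs across hospitals for reasons unrelated to any effect of the hospital itself, and it separately predicts the outcome — a classic confounder. We must compare within case severity levels.
Within each level — mild: 11.1% vs 20.5%; moderate: 15.1% vs 28.3%; severe: 42.7% vs 57.9% — Hospital X is lower every time.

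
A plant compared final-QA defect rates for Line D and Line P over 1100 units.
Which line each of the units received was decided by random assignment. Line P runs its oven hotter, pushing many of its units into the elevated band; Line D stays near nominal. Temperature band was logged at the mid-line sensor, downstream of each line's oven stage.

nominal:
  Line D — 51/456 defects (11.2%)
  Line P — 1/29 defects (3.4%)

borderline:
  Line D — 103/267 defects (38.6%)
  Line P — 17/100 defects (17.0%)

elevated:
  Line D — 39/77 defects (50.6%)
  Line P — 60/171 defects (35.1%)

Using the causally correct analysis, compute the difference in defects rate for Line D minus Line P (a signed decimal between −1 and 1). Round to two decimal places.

In-process temperature band here is a post-treatment variable shaped by the line; conditioning on it would introduce bias rather than remove it. The overall comparison is the causal one.
The causal difference is the pooled difference: 0.241 − 0.260 = -0.019.

-0.02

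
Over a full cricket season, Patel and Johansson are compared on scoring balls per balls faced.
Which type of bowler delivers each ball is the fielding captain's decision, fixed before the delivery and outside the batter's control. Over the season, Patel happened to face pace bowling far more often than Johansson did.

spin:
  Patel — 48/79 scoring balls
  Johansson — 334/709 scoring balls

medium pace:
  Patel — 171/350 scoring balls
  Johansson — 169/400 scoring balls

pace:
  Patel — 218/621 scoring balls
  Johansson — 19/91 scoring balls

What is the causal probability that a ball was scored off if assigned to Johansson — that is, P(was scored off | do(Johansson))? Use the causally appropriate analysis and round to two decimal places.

The stratified and pooled comparisons disagree (Patel wins within each bowling type; Johansson wins overall), so the answer turns on the causal role of bowling type.
Bowling type differs across players for reasons unrelated to any effect of the player itself, and it separately predicts the outcome — a classic confounder. We must compare within bowling type levels.
Standardising Johansson to the population bowling type mix: 0.350·334/709 + 0.333·169/400 + 0.316·19/91 = 0.372.

0.37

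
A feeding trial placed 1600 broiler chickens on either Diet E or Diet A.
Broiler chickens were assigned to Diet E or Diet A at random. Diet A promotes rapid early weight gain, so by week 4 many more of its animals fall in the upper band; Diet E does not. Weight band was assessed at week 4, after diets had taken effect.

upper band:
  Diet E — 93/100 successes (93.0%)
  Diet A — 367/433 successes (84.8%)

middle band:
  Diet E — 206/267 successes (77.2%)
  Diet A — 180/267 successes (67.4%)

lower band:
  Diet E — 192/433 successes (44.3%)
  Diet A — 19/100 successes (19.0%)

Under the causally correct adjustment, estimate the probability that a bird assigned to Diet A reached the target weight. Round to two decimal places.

Week-4 weight band is recorded after the diet and is itself shifted by it — it sits on the causal path from diet to outcome. Conditioning on a mediator would strip out part of the effect we want; the pooled comparison gives the total causal effect.
So P(outcome | do(Diet A)) is just the pooled rate for Diet A: 566/800 = 0.708.

0.71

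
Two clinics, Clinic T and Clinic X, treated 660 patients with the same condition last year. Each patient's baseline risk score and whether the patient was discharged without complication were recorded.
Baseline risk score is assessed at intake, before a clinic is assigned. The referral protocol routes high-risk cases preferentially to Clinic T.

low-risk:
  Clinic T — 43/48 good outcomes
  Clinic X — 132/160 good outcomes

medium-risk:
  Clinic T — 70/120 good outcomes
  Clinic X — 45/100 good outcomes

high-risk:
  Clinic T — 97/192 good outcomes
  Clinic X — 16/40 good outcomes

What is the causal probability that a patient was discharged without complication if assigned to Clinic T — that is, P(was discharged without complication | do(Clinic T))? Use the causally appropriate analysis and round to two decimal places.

Within every baseline risk score level Clinic T has the higher rate, yet pooled Clinic X does — Simpson's reversal.
Here baseline risk score is a common cause — it drives both which clinic a case falls under and the outcome. The crude comparison mixes populations; the stratum-specific rates are the causally relevant ones.
Standardising Clinic T to the population baseline risk score mix: 0.315·43/48 + 0.333·70/120 + 0.352·97/192 = 0.654.

0.65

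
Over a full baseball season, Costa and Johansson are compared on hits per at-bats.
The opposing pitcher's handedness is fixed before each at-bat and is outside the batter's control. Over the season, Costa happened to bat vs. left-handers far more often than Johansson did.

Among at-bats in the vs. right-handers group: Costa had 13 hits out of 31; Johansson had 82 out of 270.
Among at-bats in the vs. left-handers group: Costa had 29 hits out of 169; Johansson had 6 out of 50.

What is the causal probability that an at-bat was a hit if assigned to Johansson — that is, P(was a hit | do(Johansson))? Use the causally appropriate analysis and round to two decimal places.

Pitcher handedness satisfies the back-door criterion: it is not a descendant of the player, and it blocks the spurious path from player to outcome. Adjusting for it (i.e., using the within-pitcher handedness rates) gives the causal effect.
Standardising Johansson to the population pitcher handedness mix: 0.579·82/270 + 0.421·6/50 = 0.226.

0.23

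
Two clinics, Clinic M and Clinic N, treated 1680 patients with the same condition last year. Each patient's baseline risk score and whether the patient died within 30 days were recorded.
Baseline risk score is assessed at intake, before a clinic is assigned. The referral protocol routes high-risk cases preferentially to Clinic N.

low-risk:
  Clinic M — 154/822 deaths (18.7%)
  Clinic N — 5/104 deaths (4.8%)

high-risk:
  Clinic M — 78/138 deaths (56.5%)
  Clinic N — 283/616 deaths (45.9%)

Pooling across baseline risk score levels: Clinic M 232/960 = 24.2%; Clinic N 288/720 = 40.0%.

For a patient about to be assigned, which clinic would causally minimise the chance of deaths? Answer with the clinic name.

Clinic N

Within every baseline risk score level Clinic N has the lower rate, yet pooled Clinic M does — Simpson's reversal.
Here baseline risk score is a common cause — it drives both which clinic a case falls under and the outcome. The crude comparison mixes populations; the stratum-specific rates are the causally relevant ones.
Within each level — low-risk: 18.7% vs 4.8%; high-risk: 56.5% vs 45.9% — Clinic N is lower every time.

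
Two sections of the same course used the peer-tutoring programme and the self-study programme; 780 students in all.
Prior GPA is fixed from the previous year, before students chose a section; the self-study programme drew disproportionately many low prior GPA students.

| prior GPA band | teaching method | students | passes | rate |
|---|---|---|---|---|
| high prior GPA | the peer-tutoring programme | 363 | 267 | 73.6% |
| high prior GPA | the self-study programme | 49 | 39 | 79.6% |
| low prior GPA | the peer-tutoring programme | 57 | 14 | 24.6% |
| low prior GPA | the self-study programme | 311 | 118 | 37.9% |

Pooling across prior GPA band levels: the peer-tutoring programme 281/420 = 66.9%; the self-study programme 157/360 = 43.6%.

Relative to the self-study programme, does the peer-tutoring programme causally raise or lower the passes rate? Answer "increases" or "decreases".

decreases

The prior GPA band-specific comparison favours the self-study programme throughout, but the pooled figures favour the peer-tutoring programme. The question is whether to condition on prior GPA band.
The imbalance in prior GPA band arose from how students were allocated, not from anything the teaching method did; and prior GPA band independently affects the outcome. The pooled gap is confounded — condition on prior GPA band.
Within each level — high prior GPA: 73.6% vs 79.6%; low prior GPA: 24.6% vs 37.9% — the self-study programme is higher every time.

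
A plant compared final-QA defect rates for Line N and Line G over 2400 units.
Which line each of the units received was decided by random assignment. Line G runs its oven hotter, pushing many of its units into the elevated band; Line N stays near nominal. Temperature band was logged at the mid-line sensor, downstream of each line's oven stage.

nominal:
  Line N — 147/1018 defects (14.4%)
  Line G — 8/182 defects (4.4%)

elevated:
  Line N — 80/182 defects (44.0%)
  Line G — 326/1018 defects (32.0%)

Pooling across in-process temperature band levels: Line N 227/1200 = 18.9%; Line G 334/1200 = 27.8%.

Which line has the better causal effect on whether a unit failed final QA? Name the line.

Line N

The stratified and pooled comparisons disagree (Line G wins within each in-process temperature band; Line N wins overall), so the answer turns on the causal role of in-process temperature band.
In-process temperature band here is a post-treatment variable shaped by the line; conditioning on it would introduce bias rather than remove it. The overall comparison is the causal one.
Pooled: Line N 18.9% vs Line G 27.8%; Line N is lower overall.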